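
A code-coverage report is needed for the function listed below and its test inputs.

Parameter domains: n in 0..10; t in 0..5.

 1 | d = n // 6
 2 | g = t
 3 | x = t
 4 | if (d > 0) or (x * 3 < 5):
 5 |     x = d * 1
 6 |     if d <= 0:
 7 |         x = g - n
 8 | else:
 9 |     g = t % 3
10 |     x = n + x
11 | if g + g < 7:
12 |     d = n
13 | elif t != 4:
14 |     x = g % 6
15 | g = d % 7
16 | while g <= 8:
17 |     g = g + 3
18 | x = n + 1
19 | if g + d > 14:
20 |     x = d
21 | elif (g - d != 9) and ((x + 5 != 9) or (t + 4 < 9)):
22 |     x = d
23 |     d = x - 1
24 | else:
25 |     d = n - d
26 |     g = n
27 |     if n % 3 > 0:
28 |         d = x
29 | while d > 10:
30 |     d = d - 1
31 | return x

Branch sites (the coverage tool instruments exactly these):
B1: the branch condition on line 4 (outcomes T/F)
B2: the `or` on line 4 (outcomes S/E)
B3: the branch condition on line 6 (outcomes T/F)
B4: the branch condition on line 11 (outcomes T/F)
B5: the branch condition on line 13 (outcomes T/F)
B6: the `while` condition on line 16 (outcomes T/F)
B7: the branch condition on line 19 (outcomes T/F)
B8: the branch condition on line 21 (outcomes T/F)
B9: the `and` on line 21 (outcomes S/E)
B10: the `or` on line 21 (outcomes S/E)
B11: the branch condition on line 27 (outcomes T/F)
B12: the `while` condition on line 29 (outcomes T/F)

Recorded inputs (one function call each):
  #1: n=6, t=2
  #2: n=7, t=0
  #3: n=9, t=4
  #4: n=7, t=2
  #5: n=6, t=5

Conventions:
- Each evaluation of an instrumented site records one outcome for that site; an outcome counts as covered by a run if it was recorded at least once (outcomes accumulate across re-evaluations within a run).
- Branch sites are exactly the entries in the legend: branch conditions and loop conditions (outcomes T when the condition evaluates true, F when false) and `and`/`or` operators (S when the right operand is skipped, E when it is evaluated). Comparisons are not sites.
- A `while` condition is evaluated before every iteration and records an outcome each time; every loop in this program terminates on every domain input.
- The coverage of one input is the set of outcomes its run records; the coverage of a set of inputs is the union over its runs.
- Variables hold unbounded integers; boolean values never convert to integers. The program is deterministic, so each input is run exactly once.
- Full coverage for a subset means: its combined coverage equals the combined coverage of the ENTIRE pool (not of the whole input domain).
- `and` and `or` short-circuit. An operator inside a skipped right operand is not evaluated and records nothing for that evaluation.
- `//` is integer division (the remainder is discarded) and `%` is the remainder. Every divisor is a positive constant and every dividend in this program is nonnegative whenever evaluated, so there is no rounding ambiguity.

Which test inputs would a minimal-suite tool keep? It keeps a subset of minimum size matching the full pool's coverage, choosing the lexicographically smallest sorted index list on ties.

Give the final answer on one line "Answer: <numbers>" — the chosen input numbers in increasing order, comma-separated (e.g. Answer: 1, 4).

test 1 (n=6, t=2) fires B2->S, B1->T, B3->F, B4->T, B6->T, B6->F, B7->T, B12->F; hits B1=T, B2=S, B3=F, B4=T, B6=T, B6=F, B7=T, B12=F
test 2 (n=7, t=0) fires B2->S, B1->T, B3->F, B4->T, B6->T, B6->T, B6->T, B6->F, B7->T, B12->F; hits B1=T, B2=S, B3=F, B4=T, B6=T, B6=F, B7=T, B12=F
test 3 (n=9, t=4) fires B2->S, B1->T, B3->F, B4->F, B5->F, B6->T, B6->T, B6->T, B6->F, B7->F, B9->S, B8->F, B11->F, B12->F; hits B1=T, B2=S, B3=F, B4=F, B5=F, B6=T, B6=F, B7=F, B8=F, B9=S, B11=F, B12=F
test 4 (n=7, t=2) fires B2->S, B1->T, B3->F, B4->T, B6->T, B6->T, B6->T, B6->F, B7->T, B12->F; hits B1=T, B2=S, B3=F, B4=T, B6=T, B6=F, B7=T, B12=F
test 5 (n=6, t=5) fires B2->S, B1->T, B3->F, B4->F, B5->T, B6->T, B6->T, B6->T, B6->F, B7->F, B9->S, B8->F, B11->F, B12->F; hits B1=T, B2=S, B3=F, B4=F, B5=T, B6=T, B6=F, B7=F, B8=F, B9=S, B11=F, B12=F
together the pool reaches 15 outcomes: B1=T, B2=S, B3=F, B4=T, B4=F, B5=T, B5=F, B6=T, B6=F, B7=T, B7=F, B8=F, B9=S, B11=F, B12=F
no size-1 subset reaches all 15 outcomes (best union: 12/15)
no size-2 subset reaches all 15 outcomes (best union: 14/15)
size 3: inputs {1, 3, 5} cover all 15 outcomes, and no lexicographically smaller subset of this size does

Answer: 1, 3, 5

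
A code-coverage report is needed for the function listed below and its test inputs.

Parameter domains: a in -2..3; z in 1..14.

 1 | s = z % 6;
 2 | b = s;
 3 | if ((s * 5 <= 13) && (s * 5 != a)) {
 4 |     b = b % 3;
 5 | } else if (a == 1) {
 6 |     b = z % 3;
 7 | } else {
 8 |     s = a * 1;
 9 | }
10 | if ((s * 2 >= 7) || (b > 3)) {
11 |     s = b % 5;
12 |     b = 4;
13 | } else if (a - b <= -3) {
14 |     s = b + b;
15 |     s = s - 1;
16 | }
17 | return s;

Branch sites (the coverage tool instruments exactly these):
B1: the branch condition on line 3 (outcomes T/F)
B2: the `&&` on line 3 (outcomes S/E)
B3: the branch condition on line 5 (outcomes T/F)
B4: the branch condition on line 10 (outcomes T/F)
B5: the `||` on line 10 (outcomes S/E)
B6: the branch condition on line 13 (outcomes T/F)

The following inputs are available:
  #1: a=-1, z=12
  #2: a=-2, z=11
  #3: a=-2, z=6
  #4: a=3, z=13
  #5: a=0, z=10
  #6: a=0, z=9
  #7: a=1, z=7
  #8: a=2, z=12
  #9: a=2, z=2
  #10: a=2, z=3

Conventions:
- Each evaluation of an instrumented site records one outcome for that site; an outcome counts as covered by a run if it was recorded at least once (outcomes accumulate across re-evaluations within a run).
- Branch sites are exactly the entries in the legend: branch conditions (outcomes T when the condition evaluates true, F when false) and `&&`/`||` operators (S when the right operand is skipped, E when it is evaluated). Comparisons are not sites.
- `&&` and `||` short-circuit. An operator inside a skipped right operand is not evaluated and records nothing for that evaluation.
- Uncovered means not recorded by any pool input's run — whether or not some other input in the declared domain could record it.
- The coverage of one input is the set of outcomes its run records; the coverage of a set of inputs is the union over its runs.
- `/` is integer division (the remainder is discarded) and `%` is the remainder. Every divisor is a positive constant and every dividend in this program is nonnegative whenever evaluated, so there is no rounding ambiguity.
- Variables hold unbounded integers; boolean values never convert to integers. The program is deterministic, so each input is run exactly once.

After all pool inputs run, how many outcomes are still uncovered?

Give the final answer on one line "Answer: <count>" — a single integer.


#1 (a=-1, z=12) -> B2->E, B1->T, B5->E, B4->F, B6->F; covered: B1=T, B2=E, B4=F, B5=E, B6=F
#2 (a=-2, z=11) -> B2->S, B1->F, B3->F, B5->E, B4->T; covered: B1=F, B2=S, B3=F, B4=T, B5=E
#3 (a=-2, z=6) -> B2->E, B1->T, B5->E, B4->F, B6->F; covered: B1=T, B2=E, B4=F, B5=E, B6=F
#4 (a=3, z=13) -> B2->E, B1->T, B5->E, B4->F, B6->F; covered: B1=T, B2=E, B4=F, B5=E, B6=F
#5 (a=0, z=10) -> B2->S, B1->F, B3->F, B5->E, B4->T; covered: B1=F, B2=S, B3=F, B4=T, B5=E
#6 (a=0, z=9) -> B2->S, B1->F, B3->F, B5->E, B4->F, B6->T; covered: B1=F, B2=S, B3=F, B4=F, B5=E, B6=T
#7 (a=1, z=7) -> B2->E, B1->T, B5->E, B4->F, B6->F; covered: B1=T, B2=E, B4=F, B5=E, B6=F
#8 (a=2, z=12) -> B2->E, B1->T, B5->E, B4->F, B6->F; covered: B1=T, B2=E, B4=F, B5=E, B6=F
#9 (a=2, z=2) -> B2->E, B1->T, B5->E, B4->F, B6->F; covered: B1=T, B2=E, B4=F, B5=E, B6=F
#10 (a=2, z=3) -> B2->S, B1->F, B3->F, B5->E, B4->F, B6->F; covered: B1=F, B2=S, B3=F, B4=F, B5=E, B6=F
union over the pool: B1=T, B1=F, B2=S, B2=E, B3=F, B4=T, B4=F, B5=E, B6=T, B6=F
uncovered (2 of 12): B3=T, B5=S
Answer: 2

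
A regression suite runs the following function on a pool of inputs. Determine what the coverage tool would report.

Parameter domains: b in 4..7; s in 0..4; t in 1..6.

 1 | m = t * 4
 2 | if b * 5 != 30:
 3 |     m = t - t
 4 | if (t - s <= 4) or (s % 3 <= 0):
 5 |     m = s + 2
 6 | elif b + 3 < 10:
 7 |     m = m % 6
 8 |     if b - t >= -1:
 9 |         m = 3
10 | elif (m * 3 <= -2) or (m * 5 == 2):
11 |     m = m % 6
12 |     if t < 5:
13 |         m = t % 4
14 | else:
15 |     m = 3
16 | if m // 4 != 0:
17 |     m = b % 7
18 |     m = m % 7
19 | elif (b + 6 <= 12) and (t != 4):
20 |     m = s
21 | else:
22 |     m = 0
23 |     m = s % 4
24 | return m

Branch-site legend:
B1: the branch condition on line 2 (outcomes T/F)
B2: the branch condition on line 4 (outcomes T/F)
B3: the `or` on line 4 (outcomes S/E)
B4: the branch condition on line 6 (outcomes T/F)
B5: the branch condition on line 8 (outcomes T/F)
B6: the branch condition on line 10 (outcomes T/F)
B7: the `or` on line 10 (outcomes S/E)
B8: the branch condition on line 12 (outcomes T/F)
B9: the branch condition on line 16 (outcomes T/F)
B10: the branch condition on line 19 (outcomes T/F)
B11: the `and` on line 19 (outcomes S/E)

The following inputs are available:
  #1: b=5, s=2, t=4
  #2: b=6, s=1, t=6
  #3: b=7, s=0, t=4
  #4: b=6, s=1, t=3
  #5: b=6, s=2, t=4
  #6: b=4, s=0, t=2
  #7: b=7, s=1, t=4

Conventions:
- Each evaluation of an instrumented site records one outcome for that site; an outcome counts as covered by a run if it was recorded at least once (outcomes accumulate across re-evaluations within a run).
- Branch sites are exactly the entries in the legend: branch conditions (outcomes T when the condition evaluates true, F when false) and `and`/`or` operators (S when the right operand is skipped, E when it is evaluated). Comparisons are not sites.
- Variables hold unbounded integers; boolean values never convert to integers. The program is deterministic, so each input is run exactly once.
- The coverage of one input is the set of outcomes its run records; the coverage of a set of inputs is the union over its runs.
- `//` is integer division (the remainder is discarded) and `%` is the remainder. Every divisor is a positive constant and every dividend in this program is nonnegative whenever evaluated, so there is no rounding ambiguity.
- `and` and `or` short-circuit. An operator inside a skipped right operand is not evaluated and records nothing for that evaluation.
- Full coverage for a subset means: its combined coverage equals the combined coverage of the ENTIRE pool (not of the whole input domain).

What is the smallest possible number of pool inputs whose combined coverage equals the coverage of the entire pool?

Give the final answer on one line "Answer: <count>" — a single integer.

test 1 (b=5, s=2, t=4) hits B1=T, B2=T, B3=S, B9=T
test 2 (b=6, s=1, t=6) hits B1=F, B2=F, B3=E, B4=T, B5=T, B9=F, B10=T, B11=E
test 3 (b=7, s=0, t=4) hits B1=T, B2=T, B3=S, B9=F, B10=F, B11=S
test 4 (b=6, s=1, t=3) hits B1=F, B2=T, B3=S, B9=F, B10=T, B11=E
test 5 (b=6, s=2, t=4) hits B1=F, B2=T, B3=S, B9=T
test 6 (b=4, s=0, t=2) hits B1=T, B2=T, B3=S, B9=F, B10=T, B11=E
test 7 (b=7, s=1, t=4) hits B1=T, B2=T, B3=S, B9=F, B10=F, B11=S
the full pool covers 14 outcomes: B1=T, B1=F, B2=T, B2=F, B3=S, B3=E, B4=T, B5=T, B9=T, B9=F, B10=T, B10=F, B11=S, B11=E
no size-1 subset reaches all 14 outcomes (best union: 8/14)
no size-2 subset reaches all 14 outcomes (best union: 13/14)
size 3: inputs {1, 2, 3} cover all 14 outcomes, and no lexicographically smaller subset of this size does

Answer: 3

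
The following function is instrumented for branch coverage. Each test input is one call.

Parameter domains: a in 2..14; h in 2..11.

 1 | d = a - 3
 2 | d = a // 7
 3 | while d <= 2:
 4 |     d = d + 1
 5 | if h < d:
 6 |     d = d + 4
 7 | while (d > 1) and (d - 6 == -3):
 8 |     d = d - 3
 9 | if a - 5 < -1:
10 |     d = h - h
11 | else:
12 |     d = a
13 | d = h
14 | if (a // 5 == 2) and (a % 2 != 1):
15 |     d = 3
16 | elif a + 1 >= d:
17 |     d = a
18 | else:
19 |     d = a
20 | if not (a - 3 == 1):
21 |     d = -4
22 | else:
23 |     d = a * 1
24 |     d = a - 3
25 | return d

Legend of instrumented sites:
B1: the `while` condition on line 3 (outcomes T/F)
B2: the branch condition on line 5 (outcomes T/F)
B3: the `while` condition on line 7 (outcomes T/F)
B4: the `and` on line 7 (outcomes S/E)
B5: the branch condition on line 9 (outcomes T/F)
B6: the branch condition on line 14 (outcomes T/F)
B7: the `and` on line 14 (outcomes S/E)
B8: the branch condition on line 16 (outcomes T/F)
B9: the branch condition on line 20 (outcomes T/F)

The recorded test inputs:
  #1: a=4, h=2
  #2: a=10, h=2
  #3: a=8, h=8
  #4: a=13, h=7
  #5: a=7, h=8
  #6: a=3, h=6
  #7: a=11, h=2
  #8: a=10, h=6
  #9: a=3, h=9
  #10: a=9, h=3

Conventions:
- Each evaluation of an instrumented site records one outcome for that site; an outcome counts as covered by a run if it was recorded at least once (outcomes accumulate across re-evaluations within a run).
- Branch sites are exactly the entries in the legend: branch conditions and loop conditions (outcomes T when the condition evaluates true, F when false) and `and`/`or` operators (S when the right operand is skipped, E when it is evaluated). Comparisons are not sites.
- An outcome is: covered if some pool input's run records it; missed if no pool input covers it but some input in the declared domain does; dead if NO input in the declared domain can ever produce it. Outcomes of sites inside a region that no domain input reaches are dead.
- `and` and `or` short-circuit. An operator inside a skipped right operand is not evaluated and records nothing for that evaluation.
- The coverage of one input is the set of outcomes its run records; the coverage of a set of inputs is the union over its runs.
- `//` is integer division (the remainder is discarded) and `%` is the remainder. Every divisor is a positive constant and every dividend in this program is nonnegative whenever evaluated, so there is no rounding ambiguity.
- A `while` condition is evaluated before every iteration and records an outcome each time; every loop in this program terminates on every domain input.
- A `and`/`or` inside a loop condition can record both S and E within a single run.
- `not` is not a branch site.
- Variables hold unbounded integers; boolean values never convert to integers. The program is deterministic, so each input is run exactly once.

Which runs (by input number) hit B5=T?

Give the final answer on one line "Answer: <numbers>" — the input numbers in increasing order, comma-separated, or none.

input #1 (a=4, h=2): never hits B5=T
input #2 (a=10, h=2): never hits B5=T
input #3 (a=8, h=8): never hits B5=T
input #4 (a=13, h=7): never hits B5=T
input #5 (a=7, h=8): never hits B5=T
input #6 (a=3, h=6): hits B5=T
input #7 (a=11, h=2): never hits B5=T
input #8 (a=10, h=6): never hits B5=T
input #9 (a=3, h=9): hits B5=T
input #10 (a=9, h=3): never hits B5=T

Answer: 6, 9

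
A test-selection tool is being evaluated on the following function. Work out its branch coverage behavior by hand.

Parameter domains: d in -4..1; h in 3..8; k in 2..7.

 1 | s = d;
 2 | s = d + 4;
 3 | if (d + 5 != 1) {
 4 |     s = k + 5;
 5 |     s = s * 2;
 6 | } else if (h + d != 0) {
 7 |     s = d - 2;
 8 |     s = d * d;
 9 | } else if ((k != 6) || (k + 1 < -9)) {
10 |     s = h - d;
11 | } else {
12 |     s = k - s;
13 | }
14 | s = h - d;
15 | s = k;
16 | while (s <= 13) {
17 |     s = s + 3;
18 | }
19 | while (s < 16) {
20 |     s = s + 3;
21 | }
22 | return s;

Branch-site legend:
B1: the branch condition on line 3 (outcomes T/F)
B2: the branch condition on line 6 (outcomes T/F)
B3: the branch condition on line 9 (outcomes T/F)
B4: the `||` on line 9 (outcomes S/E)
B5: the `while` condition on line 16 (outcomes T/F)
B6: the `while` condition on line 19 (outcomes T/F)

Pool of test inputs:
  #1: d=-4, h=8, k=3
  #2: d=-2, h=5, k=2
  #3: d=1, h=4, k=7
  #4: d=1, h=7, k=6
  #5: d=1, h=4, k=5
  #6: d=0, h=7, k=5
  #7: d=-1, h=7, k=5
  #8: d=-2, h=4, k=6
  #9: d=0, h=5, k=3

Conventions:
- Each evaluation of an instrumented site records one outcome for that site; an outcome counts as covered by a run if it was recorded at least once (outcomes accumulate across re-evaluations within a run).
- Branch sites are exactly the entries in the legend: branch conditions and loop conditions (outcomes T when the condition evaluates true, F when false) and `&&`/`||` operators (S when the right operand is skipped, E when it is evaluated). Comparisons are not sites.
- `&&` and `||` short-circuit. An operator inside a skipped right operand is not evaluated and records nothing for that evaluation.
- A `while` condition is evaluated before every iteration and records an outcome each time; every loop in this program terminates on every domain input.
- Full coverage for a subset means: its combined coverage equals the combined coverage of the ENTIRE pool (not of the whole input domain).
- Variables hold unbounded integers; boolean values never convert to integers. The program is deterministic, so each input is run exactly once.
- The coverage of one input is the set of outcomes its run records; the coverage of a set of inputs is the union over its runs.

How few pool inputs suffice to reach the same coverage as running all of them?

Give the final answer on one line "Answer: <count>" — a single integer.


#1 (d=-4, h=8, k=3) -> B1->F, B2->T, B5->T, B5->T, B5->T, B5->T, B5->F, B6->T, B6->F; covered: B1=F, B2=T, B5=T, B5=F, B6=T, B6=F
#2 (d=-2, h=5, k=2) -> B1->T, B5->T, B5->T, B5->T, B5->T, B5->F, B6->T, B6->F; covered: B1=T, B5=T, B5=F, B6=T, B6=F
#3 (d=1, h=4, k=7) -> B1->T, B5->T, B5->T, B5->T, B5->F, B6->F; covered: B1=T, B5=T, B5=F, B6=F
#4 (d=1, h=7, k=6) -> B1->T, B5->T, B5->T, B5->T, B5->F, B6->T, B6->F; covered: B1=T, B5=T, B5=F, B6=T, B6=F
#5 (d=1, h=4, k=5) -> B1->T, B5->T, B5->T, B5->T, B5->F, B6->T, B6->F; covered: B1=T, B5=T, B5=F, B6=T, B6=F
#6 (d=0, h=7, k=5) -> B1->T, B5->T, B5->T, B5->T, B5->F, B6->T, B6->F; covered: B1=T, B5=T, B5=F, B6=T, B6=F
#7 (d=-1, h=7, k=5) -> B1->T, B5->T, B5->T, B5->T, B5->F, B6->T, B6->F; covered: B1=T, B5=T, B5=F, B6=T, B6=F
#8 (d=-2, h=4, k=6) -> B1->T, B5->T, B5->T, B5->T, B5->F, B6->T, B6->F; covered: B1=T, B5=T, B5=F, B6=T, B6=F
#9 (d=0, h=5, k=3) -> B1->T, B5->T, B5->T, B5->T, B5->T, B5->F, B6->T, B6->F; covered: B1=T, B5=T, B5=F, B6=T, B6=F
the full pool covers 7 outcomes: B1=T, B1=F, B2=T, B5=T, B5=F, B6=T, B6=F
checked all size-1 subsets: none covers 7 outcomes (max 6/7)
size 2: inputs {1, 2} cover all 7 outcomes, and no lexicographically smaller subset of this size does
Answer: 2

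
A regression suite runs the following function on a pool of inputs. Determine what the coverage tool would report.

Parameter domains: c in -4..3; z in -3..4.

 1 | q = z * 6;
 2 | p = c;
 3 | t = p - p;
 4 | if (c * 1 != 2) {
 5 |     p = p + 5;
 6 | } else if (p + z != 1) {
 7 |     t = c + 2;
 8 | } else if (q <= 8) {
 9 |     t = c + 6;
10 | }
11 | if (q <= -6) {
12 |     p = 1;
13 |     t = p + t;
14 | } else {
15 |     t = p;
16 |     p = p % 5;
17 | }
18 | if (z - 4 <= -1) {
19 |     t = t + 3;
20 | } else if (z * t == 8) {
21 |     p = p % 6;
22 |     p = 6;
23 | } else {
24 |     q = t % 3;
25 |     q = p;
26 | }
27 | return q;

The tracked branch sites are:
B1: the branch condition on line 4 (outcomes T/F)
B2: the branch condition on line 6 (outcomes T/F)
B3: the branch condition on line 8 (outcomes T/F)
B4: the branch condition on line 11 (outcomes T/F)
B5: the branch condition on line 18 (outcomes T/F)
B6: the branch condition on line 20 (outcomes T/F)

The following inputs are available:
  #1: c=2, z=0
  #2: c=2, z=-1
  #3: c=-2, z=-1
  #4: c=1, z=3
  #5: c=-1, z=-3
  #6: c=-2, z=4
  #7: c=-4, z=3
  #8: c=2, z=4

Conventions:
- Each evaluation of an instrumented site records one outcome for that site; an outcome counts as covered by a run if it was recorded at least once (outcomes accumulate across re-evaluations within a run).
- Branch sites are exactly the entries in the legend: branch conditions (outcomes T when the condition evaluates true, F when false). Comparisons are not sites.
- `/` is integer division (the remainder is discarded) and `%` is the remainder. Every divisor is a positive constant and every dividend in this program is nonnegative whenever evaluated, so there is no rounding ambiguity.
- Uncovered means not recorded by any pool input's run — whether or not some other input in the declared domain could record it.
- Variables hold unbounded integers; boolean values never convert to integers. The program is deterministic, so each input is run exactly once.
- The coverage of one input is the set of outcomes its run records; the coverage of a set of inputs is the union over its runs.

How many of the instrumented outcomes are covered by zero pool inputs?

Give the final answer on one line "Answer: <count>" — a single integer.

test 1 (c=2, z=0) fires B1->F, B2->T, B4->F, B5->T; hits B1=F, B2=T, B4=F, B5=T
test 2 (c=2, z=-1) fires B1->F, B2->F, B3->T, B4->T, B5->T; hits B1=F, B2=F, B3=T, B4=T, B5=T
test 3 (c=-2, z=-1) fires B1->T, B4->T, B5->T; hits B1=T, B4=T, B5=T
test 4 (c=1, z=3) fires B1->T, B4->F, B5->T; hits B1=T, B4=F, B5=T
test 5 (c=-1, z=-3) fires B1->T, B4->T, B5->T; hits B1=T, B4=T, B5=T
test 6 (c=-2, z=4) fires B1->T, B4->F, B5->F, B6->F; hits B1=T, B4=F, B5=F, B6=F
test 7 (c=-4, z=3) fires B1->T, B4->F, B5->T; hits B1=T, B4=F, B5=T
test 8 (c=2, z=4) fires B1->F, B2->T, B4->F, B5->F, B6->T; hits B1=F, B2=T, B4=F, B5=F, B6=T
union over the pool: B1=T, B1=F, B2=T, B2=F, B3=T, B4=T, B4=F, B5=T, B5=F, B6=T, B6=F
uncovered (1 of 12): B3=F

Answer: 1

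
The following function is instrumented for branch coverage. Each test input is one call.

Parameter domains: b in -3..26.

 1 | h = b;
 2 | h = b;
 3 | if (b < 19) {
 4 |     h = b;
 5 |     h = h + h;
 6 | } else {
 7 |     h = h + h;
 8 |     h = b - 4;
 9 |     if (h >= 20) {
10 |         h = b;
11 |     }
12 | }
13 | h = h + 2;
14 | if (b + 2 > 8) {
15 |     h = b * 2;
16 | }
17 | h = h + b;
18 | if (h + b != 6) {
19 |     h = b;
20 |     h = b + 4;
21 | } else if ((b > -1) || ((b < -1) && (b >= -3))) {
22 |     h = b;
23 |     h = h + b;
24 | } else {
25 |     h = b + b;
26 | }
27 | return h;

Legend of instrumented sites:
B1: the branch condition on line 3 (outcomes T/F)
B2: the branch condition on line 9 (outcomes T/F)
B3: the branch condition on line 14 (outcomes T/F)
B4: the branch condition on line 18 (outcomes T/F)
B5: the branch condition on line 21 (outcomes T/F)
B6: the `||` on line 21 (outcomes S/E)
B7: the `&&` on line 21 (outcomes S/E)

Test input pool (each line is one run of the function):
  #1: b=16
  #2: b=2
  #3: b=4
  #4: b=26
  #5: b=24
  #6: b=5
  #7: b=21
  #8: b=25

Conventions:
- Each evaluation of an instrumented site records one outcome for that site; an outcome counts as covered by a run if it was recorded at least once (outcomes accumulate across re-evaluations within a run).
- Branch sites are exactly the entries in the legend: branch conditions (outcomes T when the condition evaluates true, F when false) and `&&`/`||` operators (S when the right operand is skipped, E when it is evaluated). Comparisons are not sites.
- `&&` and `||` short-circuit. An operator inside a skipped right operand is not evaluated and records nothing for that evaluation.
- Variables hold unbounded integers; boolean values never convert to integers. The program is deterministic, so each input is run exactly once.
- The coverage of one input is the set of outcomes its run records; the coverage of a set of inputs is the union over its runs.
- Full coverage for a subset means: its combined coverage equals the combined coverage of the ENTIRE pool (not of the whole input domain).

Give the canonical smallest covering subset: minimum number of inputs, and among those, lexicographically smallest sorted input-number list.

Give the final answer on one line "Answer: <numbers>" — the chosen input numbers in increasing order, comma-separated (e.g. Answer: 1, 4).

input #1, b=16: events B1->T, B3->T, B4->T; outcomes B1=T, B3=T, B4=T
input #2, b=2: events B1->T, B3->F, B4->T; outcomes B1=T, B3=F, B4=T
input #3, b=4: events B1->T, B3->F, B4->T; outcomes B1=T, B3=F, B4=T
input #4, b=26: events B1->F, B2->T, B3->T, B4->T; outcomes B1=F, B2=T, B3=T, B4=T
input #5, b=24: events B1->F, B2->T, B3->T, B4->T; outcomes B1=F, B2=T, B3=T, B4=T
input #6, b=5: events B1->T, B3->F, B4->T; outcomes B1=T, B3=F, B4=T
input #7, b=21: events B1->F, B2->F, B3->T, B4->T; outcomes B1=F, B2=F, B3=T, B4=T
input #8, b=25: events B1->F, B2->T, B3->T, B4->T; outcomes B1=F, B2=T, B3=T, B4=T
the full pool covers 7 outcomes: B1=T, B1=F, B2=T, B2=F, B3=T, B3=F, B4=T
checked all size-1 subsets: none covers 7 outcomes (max 4/7)
checked all size-2 subsets: none covers 7 outcomes (max 6/7)
inputs {2, 4, 7} (size 3) cover everything; no size-3 subset with a lexicographically smaller index list covers all 7

Answer: 2, 4, 7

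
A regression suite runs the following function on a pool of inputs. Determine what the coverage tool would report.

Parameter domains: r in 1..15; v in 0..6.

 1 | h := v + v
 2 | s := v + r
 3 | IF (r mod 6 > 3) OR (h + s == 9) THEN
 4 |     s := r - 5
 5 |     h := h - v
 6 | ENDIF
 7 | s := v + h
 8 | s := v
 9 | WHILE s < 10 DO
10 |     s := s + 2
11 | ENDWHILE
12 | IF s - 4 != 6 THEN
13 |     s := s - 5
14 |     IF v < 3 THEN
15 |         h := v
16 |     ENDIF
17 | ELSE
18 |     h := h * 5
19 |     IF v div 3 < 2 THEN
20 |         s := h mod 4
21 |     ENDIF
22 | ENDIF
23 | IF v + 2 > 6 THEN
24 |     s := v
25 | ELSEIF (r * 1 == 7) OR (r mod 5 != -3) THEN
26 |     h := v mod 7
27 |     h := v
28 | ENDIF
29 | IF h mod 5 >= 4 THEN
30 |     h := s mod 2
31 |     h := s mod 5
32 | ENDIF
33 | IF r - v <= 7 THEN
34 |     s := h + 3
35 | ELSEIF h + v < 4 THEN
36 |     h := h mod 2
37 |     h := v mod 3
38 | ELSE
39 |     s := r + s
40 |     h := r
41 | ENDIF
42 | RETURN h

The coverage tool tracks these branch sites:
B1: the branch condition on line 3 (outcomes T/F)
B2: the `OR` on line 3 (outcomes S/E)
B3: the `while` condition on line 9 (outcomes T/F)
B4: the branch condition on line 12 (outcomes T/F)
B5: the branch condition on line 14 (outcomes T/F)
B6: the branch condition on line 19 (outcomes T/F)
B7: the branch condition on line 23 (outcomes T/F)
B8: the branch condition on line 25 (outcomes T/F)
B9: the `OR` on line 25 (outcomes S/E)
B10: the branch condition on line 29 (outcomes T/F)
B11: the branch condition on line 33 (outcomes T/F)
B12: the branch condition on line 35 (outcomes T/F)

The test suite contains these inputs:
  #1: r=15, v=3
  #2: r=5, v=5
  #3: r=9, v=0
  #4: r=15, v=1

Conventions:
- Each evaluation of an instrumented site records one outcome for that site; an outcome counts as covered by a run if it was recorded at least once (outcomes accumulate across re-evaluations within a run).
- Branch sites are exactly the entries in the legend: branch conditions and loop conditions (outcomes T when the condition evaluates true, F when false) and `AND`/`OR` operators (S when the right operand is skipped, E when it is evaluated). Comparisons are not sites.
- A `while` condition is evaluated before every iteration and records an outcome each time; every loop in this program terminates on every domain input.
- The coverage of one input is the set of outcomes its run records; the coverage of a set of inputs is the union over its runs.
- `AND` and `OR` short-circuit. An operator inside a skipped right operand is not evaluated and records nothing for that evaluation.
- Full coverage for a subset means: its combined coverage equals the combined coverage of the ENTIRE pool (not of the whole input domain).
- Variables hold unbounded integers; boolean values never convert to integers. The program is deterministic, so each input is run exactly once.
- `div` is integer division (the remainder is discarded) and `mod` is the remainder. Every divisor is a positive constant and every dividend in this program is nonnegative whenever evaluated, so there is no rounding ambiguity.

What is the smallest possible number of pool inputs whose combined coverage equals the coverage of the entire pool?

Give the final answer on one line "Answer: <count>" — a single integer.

test 1 (r=15, v=3) fires B2->E, B1->F, B3->T, B3->T, B3->T, B3->T, B3->F, B4->T, B5->F, B7->F, B9->E, B8->T, B10->F, B11->F, ...; hits B1=F, B2=E, B3=T, B3=F, B4=T, B5=F, B7=F, B8=T, B9=E, B10=F, B11=F, B12=F
test 2 (r=5, v=5) fires B2->S, B1->T, B3->T, B3->T, B3->T, B3->F, B4->T, B5->F, B7->T, B10->F, B11->T; hits B1=T, B2=S, B3=T, B3=F, B4=T, B5=F, B7=T, B10=F, B11=T
test 3 (r=9, v=0) fires B2->E, B1->T, B3->T, B3->T, B3->T, B3->T, B3->T, B3->F, B4->F, B6->T, B7->F, B9->E, B8->T, B10->F, ...; hits B1=T, B2=E, B3=T, B3=F, B4=F, B6=T, B7=F, B8=T, B9=E, B10=F, B11=F, B12=T
test 4 (r=15, v=1) fires B2->E, B1->F, B3->T, B3->T, B3->T, B3->T, B3->T, B3->F, B4->T, B5->T, B7->F, B9->E, B8->T, B10->F, ...; hits B1=F, B2=E, B3=T, B3=F, B4=T, B5=T, B7=F, B8=T, B9=E, B10=F, B11=F, B12=T
the full pool covers 20 outcomes: B1=T, B1=F, B2=S, B2=E, B3=T, B3=F, B4=T, B4=F, B5=T, B5=F, B6=T, B7=T, B7=F, B8=T, B9=E, B10=F, B11=T, B11=F, B12=T, B12=F
size 1 is not enough: best union over all size-1 subsets is 12/20
size 2 is not enough: best union over all size-2 subsets is 17/20
size 3 is not enough: best union over all size-3 subsets is 19/20
at size 4, {1, 2, 3, 4} reaches all 20 outcomes; every lexicographically earlier size-4 subset fails

Answer: 4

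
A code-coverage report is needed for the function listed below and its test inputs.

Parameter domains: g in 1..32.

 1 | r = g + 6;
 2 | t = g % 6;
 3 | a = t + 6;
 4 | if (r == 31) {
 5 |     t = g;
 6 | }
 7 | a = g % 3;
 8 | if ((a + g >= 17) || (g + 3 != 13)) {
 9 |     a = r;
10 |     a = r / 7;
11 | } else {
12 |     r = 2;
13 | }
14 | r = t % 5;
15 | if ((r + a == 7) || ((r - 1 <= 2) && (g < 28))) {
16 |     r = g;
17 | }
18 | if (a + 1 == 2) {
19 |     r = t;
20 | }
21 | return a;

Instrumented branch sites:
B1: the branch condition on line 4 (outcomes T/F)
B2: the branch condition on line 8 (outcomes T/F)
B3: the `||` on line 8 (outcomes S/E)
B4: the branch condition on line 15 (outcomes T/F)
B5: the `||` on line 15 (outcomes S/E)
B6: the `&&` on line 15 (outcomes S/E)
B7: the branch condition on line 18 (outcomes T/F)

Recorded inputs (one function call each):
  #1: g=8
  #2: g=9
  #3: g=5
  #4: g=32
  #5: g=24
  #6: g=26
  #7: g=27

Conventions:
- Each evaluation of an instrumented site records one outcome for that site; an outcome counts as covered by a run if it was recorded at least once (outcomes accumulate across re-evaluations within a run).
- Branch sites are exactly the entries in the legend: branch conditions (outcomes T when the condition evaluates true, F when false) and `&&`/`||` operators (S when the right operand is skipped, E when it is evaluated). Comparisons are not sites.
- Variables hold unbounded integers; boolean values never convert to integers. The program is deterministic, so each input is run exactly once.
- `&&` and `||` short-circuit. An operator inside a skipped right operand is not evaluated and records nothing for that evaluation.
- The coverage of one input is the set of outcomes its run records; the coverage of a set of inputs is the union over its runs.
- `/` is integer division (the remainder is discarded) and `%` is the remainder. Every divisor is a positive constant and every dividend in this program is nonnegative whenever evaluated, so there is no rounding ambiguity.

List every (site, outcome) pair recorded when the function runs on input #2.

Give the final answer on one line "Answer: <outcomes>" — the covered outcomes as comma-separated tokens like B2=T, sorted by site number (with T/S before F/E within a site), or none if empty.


Running input #2 (g=9), event by event:
  B1->F, B3->E, B2->T, B5->E, B6->E, B4->T, B7->F
distinct outcomes covered: B1=F, B2=T, B3=E, B4=T, B5=E, B6=E, B7=F
Answer: B1=F, B2=T, B3=E, B4=T, B5=E, B6=E, B7=F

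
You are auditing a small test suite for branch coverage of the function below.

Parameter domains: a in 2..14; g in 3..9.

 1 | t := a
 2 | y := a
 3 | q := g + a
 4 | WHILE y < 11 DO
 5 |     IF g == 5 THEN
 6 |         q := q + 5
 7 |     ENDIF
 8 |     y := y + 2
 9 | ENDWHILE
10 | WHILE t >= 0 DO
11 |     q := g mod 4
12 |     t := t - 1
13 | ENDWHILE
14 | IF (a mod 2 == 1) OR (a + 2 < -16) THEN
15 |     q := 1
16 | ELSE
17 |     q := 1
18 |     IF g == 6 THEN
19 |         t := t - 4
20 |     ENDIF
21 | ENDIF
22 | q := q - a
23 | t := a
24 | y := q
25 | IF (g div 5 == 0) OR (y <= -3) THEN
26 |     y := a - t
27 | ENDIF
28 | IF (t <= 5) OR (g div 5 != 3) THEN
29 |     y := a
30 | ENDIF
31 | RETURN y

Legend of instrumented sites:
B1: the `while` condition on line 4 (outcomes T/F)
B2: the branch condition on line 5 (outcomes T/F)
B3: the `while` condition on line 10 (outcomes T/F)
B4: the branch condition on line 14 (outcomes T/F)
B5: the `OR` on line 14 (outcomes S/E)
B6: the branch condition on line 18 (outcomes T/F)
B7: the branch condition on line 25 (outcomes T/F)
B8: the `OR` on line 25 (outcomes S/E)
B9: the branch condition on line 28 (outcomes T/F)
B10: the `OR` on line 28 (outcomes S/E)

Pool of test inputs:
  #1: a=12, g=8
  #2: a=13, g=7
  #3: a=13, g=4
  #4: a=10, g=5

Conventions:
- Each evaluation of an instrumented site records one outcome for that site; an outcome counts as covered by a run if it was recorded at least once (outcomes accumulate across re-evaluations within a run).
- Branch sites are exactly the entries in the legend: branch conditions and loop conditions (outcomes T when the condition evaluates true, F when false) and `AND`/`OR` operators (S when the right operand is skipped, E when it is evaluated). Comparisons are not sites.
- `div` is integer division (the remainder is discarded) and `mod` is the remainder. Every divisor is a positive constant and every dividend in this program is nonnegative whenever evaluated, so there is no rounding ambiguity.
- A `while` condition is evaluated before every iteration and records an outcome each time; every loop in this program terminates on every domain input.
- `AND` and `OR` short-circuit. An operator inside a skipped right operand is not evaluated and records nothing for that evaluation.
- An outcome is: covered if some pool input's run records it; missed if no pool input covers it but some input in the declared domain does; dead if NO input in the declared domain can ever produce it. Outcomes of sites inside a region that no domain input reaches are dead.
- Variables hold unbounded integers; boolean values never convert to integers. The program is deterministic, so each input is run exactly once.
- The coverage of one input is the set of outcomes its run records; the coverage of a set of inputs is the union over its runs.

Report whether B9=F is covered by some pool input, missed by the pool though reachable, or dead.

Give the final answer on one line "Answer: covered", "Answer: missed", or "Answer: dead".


no pool input records B9=F
checking all 91 inputs in the declared domain: B9=F is never recorded -> dead
Answer: dead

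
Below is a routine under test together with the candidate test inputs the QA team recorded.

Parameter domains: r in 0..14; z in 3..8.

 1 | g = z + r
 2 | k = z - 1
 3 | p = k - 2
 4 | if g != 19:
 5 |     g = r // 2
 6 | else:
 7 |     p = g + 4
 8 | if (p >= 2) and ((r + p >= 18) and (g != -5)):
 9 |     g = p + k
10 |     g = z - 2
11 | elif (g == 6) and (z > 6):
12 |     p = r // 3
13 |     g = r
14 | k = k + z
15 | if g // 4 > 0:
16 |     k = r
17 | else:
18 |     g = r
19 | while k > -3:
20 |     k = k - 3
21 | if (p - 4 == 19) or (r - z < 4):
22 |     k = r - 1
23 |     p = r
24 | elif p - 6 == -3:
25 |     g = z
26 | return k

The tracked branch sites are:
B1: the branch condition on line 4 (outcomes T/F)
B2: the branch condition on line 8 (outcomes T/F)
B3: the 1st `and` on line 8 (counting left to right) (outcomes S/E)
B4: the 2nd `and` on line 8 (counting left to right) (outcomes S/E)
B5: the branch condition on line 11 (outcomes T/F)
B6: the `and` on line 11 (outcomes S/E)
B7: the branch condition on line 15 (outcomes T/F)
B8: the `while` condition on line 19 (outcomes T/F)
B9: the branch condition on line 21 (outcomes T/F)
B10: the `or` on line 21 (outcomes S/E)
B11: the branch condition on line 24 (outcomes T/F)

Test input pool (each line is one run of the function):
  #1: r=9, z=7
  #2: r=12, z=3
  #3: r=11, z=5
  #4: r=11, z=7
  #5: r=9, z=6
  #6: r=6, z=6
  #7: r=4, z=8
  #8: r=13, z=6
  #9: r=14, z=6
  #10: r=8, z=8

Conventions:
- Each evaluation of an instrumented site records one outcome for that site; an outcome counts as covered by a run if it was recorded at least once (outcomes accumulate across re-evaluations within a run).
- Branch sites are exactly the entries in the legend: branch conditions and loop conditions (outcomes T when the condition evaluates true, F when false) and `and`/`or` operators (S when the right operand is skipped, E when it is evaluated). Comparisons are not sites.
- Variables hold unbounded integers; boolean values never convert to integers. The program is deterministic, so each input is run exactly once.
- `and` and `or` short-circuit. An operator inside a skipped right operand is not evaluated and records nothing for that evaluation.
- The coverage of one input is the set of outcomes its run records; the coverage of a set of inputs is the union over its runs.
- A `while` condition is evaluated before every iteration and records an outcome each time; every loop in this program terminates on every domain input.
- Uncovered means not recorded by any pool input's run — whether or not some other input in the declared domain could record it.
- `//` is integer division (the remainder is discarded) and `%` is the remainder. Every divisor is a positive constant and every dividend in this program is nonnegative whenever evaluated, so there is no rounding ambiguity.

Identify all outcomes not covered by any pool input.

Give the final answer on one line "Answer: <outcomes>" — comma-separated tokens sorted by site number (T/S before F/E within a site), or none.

test 1 (r=9, z=7) fires B1->T, B3->E, B4->S, B2->F, B6->S, B5->F, B7->T, B8->T, B8->T, B8->T, B8->T, B8->F, B10->E, B9->T; hits B1=T, B2=F, B3=E, B4=S, B5=F, B6=S, B7=T, B8=T, B8=F, B9=T, B10=E
test 2 (r=12, z=3) fires B1->T, B3->S, B2->F, B6->E, B5->F, B7->T, B8->T, B8->T, B8->T, B8->T, B8->T, B8->F, B10->E, B9->F, ...; hits B1=T, B2=F, B3=S, B5=F, B6=E, B7=T, B8=T, B8=F, B9=F, B10=E, B11=F
test 3 (r=11, z=5) fires B1->T, B3->E, B4->S, B2->F, B6->S, B5->F, B7->T, B8->T, B8->T, B8->T, B8->T, B8->T, B8->F, B10->E, ...; hits B1=T, B2=F, B3=E, B4=S, B5=F, B6=S, B7=T, B8=T, B8=F, B9=F, B10=E, B11=F
test 4 (r=11, z=7) fires B1->T, B3->E, B4->S, B2->F, B6->S, B5->F, B7->T, B8->T, B8->T, B8->T, B8->T, B8->T, B8->F, B10->E, ...; hits B1=T, B2=F, B3=E, B4=S, B5=F, B6=S, B7=T, B8=T, B8=F, B9=F, B10=E, B11=F
test 5 (r=9, z=6) fires B1->T, B3->E, B4->S, B2->F, B6->S, B5->F, B7->T, B8->T, B8->T, B8->T, B8->T, B8->F, B10->E, B9->T; hits B1=T, B2=F, B3=E, B4=S, B5=F, B6=S, B7=T, B8=T, B8=F, B9=T, B10=E
test 6 (r=6, z=6) fires B1->T, B3->E, B4->S, B2->F, B6->S, B5->F, B7->F, B8->T, B8->T, B8->T, B8->T, B8->T, B8->F, B10->E, ...; hits B1=T, B2=F, B3=E, B4=S, B5=F, B6=S, B7=F, B8=T, B8=F, B9=T, B10=E
test 7 (r=4, z=8) fires B1->T, B3->E, B4->S, B2->F, B6->S, B5->F, B7->F, B8->T, B8->T, B8->T, B8->T, B8->T, B8->T, B8->F, ...; hits B1=T, B2=F, B3=E, B4=S, B5=F, B6=S, B7=F, B8=T, B8=F, B9=T, B10=E
test 8 (r=13, z=6) fires B1->F, B3->E, B4->E, B2->T, B7->T, B8->T, B8->T, B8->T, B8->T, B8->T, B8->T, B8->F, B10->S, B9->T; hits B1=F, B2=T, B3=E, B4=E, B7=T, B8=T, B8=F, B9=T, B10=S
test 9 (r=14, z=6) fires B1->T, B3->E, B4->S, B2->F, B6->S, B5->F, B7->T, B8->T, B8->T, B8->T, B8->T, B8->T, B8->T, B8->F, ...; hits B1=T, B2=F, B3=E, B4=S, B5=F, B6=S, B7=T, B8=T, B8=F, B9=F, B10=E, B11=T
test 10 (r=8, z=8) fires B1->T, B3->E, B4->S, B2->F, B6->S, B5->F, B7->T, B8->T, B8->T, B8->T, B8->T, B8->F, B10->E, B9->T; hits B1=T, B2=F, B3=E, B4=S, B5=F, B6=S, B7=T, B8=T, B8=F, B9=T, B10=E
union over the pool: B1=T, B1=F, B2=T, B2=F, B3=S, B3=E, B4=S, B4=E, B5=F, B6=S, B6=E, B7=T, B7=F, B8=T, B8=F, B9=T, B9=F, B10=S, B10=E, B11=T, B11=F
uncovered (1 of 22): B5=T

Answer: B5=T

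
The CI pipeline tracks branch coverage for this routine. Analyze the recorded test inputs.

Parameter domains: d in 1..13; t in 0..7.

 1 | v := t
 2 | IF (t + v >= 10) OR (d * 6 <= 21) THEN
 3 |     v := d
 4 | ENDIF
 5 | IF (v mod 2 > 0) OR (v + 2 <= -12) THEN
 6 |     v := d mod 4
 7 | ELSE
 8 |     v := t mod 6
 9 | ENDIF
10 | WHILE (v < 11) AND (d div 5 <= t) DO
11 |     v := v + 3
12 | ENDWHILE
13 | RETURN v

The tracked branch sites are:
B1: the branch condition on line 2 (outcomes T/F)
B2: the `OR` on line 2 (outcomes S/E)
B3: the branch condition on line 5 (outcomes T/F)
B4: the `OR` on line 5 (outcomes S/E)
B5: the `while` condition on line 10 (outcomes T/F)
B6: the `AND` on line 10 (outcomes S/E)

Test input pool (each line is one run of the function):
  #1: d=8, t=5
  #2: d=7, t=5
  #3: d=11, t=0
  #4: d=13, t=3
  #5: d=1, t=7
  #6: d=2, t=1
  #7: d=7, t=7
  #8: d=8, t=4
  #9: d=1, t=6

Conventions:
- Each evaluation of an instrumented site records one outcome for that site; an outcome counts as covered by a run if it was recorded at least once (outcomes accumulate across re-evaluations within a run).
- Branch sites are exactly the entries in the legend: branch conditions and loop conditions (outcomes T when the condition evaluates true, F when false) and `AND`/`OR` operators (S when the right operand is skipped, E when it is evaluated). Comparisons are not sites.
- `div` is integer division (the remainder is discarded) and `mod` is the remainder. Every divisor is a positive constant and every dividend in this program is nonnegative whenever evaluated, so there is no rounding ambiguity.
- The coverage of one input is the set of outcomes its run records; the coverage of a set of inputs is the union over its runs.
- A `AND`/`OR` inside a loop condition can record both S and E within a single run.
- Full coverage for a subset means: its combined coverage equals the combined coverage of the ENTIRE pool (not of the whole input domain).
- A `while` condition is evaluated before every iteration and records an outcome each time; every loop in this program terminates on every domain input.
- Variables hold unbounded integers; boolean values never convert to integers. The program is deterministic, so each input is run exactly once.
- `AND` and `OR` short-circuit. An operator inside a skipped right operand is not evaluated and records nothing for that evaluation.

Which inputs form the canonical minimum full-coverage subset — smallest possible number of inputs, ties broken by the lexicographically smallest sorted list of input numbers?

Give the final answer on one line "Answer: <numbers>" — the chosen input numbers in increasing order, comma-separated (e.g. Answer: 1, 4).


input #1, d=8, t=5: events B2->S, B1->T, B4->E, B3->F, B6->E, B5->T, B6->E, B5->T, B6->S, B5->F; outcomes B1=T, B2=S, B3=F, B4=E, B5=T, B5=F, B6=S, B6=E
input #2, d=7, t=5: events B2->S, B1->T, B4->S, B3->T, B6->E, B5->T, B6->E, B5->T, B6->E, B5->T, B6->S, B5->F; outcomes B1=T, B2=S, B3=T, B4=S, B5=T, B5=F, B6=S, B6=E
input #3, d=11, t=0: events B2->E, B1->F, B4->E, B3->F, B6->E, B5->F; outcomes B1=F, B2=E, B3=F, B4=E, B5=F, B6=E
input #4, d=13, t=3: events B2->E, B1->F, B4->S, B3->T, B6->E, B5->T, B6->E, B5->T, B6->E, B5->T, B6->E, B5->T, B6->S, B5->F; outcomes B1=F, B2=E, B3=T, B4=S, B5=T, B5=F, B6=S, B6=E
input #5, d=1, t=7: events B2->S, B1->T, B4->S, B3->T, B6->E, B5->T, B6->E, B5->T, B6->E, B5->T, B6->E, B5->T, B6->S, B5->F; outcomes B1=T, B2=S, B3=T, B4=S, B5=T, B5=F, B6=S, B6=E
input #6, d=2, t=1: events B2->E, B1->T, B4->E, B3->F, B6->E, B5->T, B6->E, B5->T, B6->E, B5->T, B6->E, B5->T, B6->S, B5->F; outcomes B1=T, B2=E, B3=F, B4=E, B5=T, B5=F, B6=S, B6=E
input #7, d=7, t=7: events B2->S, B1->T, B4->S, B3->T, B6->E, B5->T, B6->E, B5->T, B6->E, B5->T, B6->S, B5->F; outcomes B1=T, B2=S, B3=T, B4=S, B5=T, B5=F, B6=S, B6=E
input #8, d=8, t=4: events B2->E, B1->F, B4->E, B3->F, B6->E, B5->T, B6->E, B5->T, B6->E, B5->T, B6->S, B5->F; outcomes B1=F, B2=E, B3=F, B4=E, B5=T, B5=F, B6=S, B6=E
input #9, d=1, t=6: events B2->S, B1->T, B4->S, B3->T, B6->E, B5->T, B6->E, B5->T, B6->E, B5->T, B6->E, B5->T, B6->S, B5->F; outcomes B1=T, B2=S, B3=T, B4=S, B5=T, B5=F, B6=S, B6=E
together the pool reaches 12 outcomes: B1=T, B1=F, B2=S, B2=E, B3=T, B3=F, B4=S, B4=E, B5=T, B5=F, B6=S, B6=E
every size-1 subset falls short of the 12 outcomes (best: 8/12)
size 2: inputs {1, 4} cover all 12 outcomes, and no lexicographically smaller subset of this size does
Answer: 1, 4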